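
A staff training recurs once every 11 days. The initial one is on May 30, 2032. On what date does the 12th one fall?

The 12th occurrence is 11 intervals after the first: 11 × 11 = 121 days after May 30, 2032.
May has 31 days — 1 day to the end of May leaves 120.
Jun has 30 days (90 left).
Jul has 31 days (59 left).
Aug has 31 days (28 left).
28 days into Sep → Sep 28, 2032.

Sep 28, 2032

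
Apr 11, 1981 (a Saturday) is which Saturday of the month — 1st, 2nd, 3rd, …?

2nd

Day 11 falls in week ⌈11/7⌉ of the month.
Days 1–7 hold the 1st Saturday, 8–14 the 2nd, 15–21 the 3rd, 22–28 the 4th, 29–31 the 5th.
11 is in the range for the 2nd.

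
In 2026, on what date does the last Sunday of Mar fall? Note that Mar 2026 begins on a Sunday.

Mar 2026 begins on a Sunday, so the first Sunday is Mar 1.
Mar 2026 has 31 days. Adding weeks: 1, 8, 15, 22, 29 — the last one ≤ 31 is the 29th.

Mar 29, 2026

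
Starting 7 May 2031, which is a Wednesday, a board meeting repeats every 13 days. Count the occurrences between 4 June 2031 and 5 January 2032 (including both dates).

Occurrences land 13·i days after 7 May 2031 for i = 0, 1, 2, …
4 June 2031 is 28 days after the start; 28 ÷ 13 = 2 remainder 2; since the remainder is 2, round up to i = 3. First occurrence in the window: #4 on 15 June 2031 (3×13 = 39 days in).
5 January 2032 is 243 days after the start; 243 ÷ 13 = 18 remainder 9. Last occurrence in the window: #19 on 27 December 2031.
Occurrences #4 through #19: 16 in total.

16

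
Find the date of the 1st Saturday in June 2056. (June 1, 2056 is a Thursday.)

June 2056 begins on a Thursday, so the first Saturday is June 3 (2 days later).

2056-06-03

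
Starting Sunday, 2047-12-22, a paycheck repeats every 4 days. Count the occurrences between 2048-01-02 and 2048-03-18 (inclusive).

19

Occurrences land 4·i days after 2047-12-22 for i = 0, 1, 2, …
2048-01-02 is 11 days after the start; 11 ÷ 4 = 2 remainder 3; since the remainder is 3, round up to i = 3. First occurrence in the window: #4 on 2048-01-03 (3×4 = 12 days in).
2048-03-18 is 87 days after the start; 87 ÷ 4 = 21 remainder 3. Last occurrence in the window: #22 on 2048-03-15.
Occurrences #4 through #22: 19 in total.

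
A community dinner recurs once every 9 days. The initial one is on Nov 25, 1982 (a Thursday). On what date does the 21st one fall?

May 24, 1983

The 21st occurrence is 20 intervals after the first: 20 × 9 = 180 days after Nov 25, 1982.
Nov has 30 days — 5 days to the end of Nov leaves 175.
Dec has 31 days (144 left).
Jan has 31 days (113 left).
Feb has 28 days (85 left).
Mar has 31 days (54 left).
Apr has 30 days (24 left).
24 days into May → May 24, 1983.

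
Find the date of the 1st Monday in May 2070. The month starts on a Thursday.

2070-05-05

May 2070 begins on a Thursday, so the first Monday is May 5 (4 days later).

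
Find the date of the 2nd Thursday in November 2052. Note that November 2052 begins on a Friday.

2052-11-14

November 2052 begins on a Friday, so the first Thursday is November 7 (6 days later).
The 2nd Thursday is 1 weeks later: 7 + 7 = 14.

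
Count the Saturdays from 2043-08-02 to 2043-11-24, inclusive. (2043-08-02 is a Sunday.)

2043-08-02 is a Sunday; the first Saturday on or after it is 2043-08-08 (6 days later).
From 2043-08-08 to 2043-11-24: 23 + 30 + 31 + 24 = 108 days (rest of August, September, October, November).
108 ÷ 7 = 15 full weeks with remainder 3, so 15 more Saturdays after the first → 16.

16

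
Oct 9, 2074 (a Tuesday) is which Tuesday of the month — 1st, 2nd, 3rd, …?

Day 9 falls in week ⌈9/7⌉ of the month.
Days 1–7 hold the 1st Tuesday, 8–14 the 2nd, 15–21 the 3rd, 22–28 the 4th, 29–31 the 5th.
9 is in the range for the 2nd.

2nd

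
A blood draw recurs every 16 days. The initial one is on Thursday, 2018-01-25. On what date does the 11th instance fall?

2018-07-04

The 11th occurrence is 10 intervals after the first: 10 × 16 = 160 days after 2018-01-25.
January has 31 days — 6 days to the end of January leaves 154.
February has 28 days (126 left).
March has 31 days (95 left).
April has 30 days (65 left).
May has 31 days (34 left).
June has 30 days (4 left).
4 days into July → 2018-07-04.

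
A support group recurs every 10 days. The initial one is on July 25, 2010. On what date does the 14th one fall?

The 14th occurrence is 13 intervals after the first: 13 × 10 = 130 days after July 25, 2010.
July has 31 days — 6 days to the end of July leaves 124.
August has 31 days (93 left).
September has 30 days (63 left).
October has 31 days (32 left).
November has 30 days (2 left).
2 days into December → December 2, 2010.

December 2, 2010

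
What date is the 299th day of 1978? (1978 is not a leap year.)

October 26, 1978

January has 31 days (299 − 31 = 268 remain).
February has 28 days (268 − 28 = 240 remain).
March has 31 days (240 − 31 = 209 remain).
April has 30 days (209 − 30 = 179 remain).
May has 31 days (179 − 31 = 148 remain).
June has 30 days (148 − 30 = 118 remain).
July has 31 days (118 − 31 = 87 remain).
August has 31 days (87 − 31 = 56 remain).
September has 30 days (56 − 30 = 26 remain).
26 into October → October 26.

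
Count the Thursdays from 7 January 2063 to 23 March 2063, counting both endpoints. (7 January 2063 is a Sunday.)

7 January 2063 is a Sunday; the first Thursday on or after it is 11 January 2063 (4 days later).
From 11 January 2063 to 23 March 2063: 20 + 28 + 23 = 71 days (rest of January, February, March).
71 ÷ 7 = 10 full weeks with remainder 1, so 10 more Thursdays after the first → 11.

11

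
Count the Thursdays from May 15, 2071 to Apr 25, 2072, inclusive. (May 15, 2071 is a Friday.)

May 15, 2071 is a Friday; the first Thursday on or after it is May 21, 2071 (6 days later).
From May 21, 2071 to Apr 25, 2072: 224 + 116 = 340 days (rest of 2071, to Apr 25, 2072 in 2072).
340 ÷ 7 = 48 full weeks with remainder 4, so 48 more Thursdays after the first → 49.

49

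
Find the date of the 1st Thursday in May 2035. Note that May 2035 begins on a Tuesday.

May 2035 begins on a Tuesday, so the first Thursday is May 3 (2 days later).

May 3, 2035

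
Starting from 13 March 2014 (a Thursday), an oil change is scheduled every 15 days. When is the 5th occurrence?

The 5th occurrence is 4 intervals after the first: 4 × 15 = 60 days after 13 March 2014.
March has 31 days — 18 days to the end of March leaves 42.
April has 30 days (12 left).
12 days into May → 12 May 2014.

12 May 2014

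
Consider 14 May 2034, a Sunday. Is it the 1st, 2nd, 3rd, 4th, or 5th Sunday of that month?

2nd

Day 14 falls in week ⌈14/7⌉ of the month.
Days 1–7 hold the 1st Sunday, 8–14 the 2nd, 15–21 the 3rd, 22–28 the 4th, 29–31 the 5th.
14 is in the range for the 2nd.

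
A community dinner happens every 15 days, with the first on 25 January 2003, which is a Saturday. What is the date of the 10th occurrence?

9 June 2003

The 10th occurrence is 9 intervals after the first: 9 × 15 = 135 days after 25 January 2003.
January has 31 days — 6 days to the end of January leaves 129.
February has 28 days (101 left).
March has 31 days (70 left).
April has 30 days (40 left).
May has 31 days (9 left).
9 days into June → 9 June 2003.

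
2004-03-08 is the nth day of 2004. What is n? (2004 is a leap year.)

68

Days in months before March: 31 + 29 = 60.
Plus 8 days into March → day 68.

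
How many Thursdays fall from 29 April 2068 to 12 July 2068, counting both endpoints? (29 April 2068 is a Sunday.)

11

29 April 2068 is a Sunday; the first Thursday on or after it is 3 May 2068 (4 days later).
From 3 May 2068 to 12 July 2068: 28 + 30 + 12 = 70 days (rest of May, June, July).
70 ÷ 7 = 10 full weeks with remainder 0, so 10 more Thursdays after the first → 11.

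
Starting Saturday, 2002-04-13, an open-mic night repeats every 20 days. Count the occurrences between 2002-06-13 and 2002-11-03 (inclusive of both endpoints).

Occurrences land 20·i days after 2002-04-13 for i = 0, 1, 2, …
2002-06-13 is 61 days after the start; 61 ÷ 20 = 3 remainder 1; since the remainder is 1, round up to i = 4. First occurrence in the window: #5 on 2002-07-02 (4×20 = 80 days in).
2002-11-03 is 204 days after the start; 204 ÷ 20 = 10 remainder 4. Last occurrence in the window: #11 on 2002-10-30.
Occurrences #5 through #11: 7 in total.

7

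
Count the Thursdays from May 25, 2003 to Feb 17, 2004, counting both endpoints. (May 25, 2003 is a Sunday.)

38

May 25, 2003 is a Sunday; the first Thursday on or after it is May 29, 2003 (4 days later).
From May 29, 2003 to Feb 17, 2004: 2 + 30 + 31 + 31 + 30 + 31 + 30 + 31 + 31 + 17 = 264 days (rest of May, Jun, Jul, Aug, Sep, Oct, Nov, Dec, Jan, Feb).
264 ÷ 7 = 37 full weeks with remainder 5, so 37 more Thursdays after the first → 38.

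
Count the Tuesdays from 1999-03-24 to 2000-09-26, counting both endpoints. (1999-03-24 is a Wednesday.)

1999-03-24 is a Wednesday; the first Tuesday on or after it is 1999-03-30 (6 days later).
From 1999-03-30 to 2000-09-26: 276 + 270 = 546 days (rest of 1999, to 2000-09-26 in 2000).
546 ÷ 7 = 78 full weeks with remainder 0, so 78 more Tuesdays after the first → 79.

79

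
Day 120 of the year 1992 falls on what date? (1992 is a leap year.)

Apr 29, 1992

Jan has 31 days (120 − 31 = 89 remain).
Feb has 29 days (89 − 29 = 60 remain).
Mar has 31 days (60 − 31 = 29 remain).
29 into Apr → Apr 29.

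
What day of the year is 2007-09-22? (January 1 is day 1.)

Days in months before September: 31 + 28 + 31 + 30 + 31 + 30 + 31 + 31 = 243.
Plus 22 days into September → day 265.

265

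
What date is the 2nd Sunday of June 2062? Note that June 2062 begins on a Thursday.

June 2062 begins on a Thursday, so the first Sunday is June 4 (3 days later).
The 2nd Sunday is 1 weeks later: 4 + 7 = 11.

June 11, 2062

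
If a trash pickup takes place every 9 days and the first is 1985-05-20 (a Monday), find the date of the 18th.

1985-10-20

The 18th occurrence is 17 intervals after the first: 17 × 9 = 153 days after 1985-05-20.
May has 31 days — 11 days to the end of May leaves 142.
June has 30 days (112 left).
July has 31 days (81 left).
August has 31 days (50 left).
September has 30 days (20 left).
20 days into October → 1985-10-20.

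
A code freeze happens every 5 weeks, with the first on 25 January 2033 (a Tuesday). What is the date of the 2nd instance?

1 March 2033

The 2nd occurrence is 1 interval after the first: 1 × 35 = 35 days after 25 January 2033.
January has 31 days — 6 days to the end of January leaves 29.
February has 28 days (1 left).
1 day into March → 1 March 2033.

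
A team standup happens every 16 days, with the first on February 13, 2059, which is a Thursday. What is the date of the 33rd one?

July 9, 2060

The 33rd occurrence is 32 intervals after the first: 32 × 16 = 512 days after February 13, 2059.
February has 28 days — 15 days to the end of February leaves 497.
From end of February to end of 2059 is 306 days (191 left).
January has 31 days (160 left).
February has 29 days (131 left).
March has 31 days (100 left).
April has 30 days (70 left).
May has 31 days (39 left).
June has 30 days (9 left).
9 days into July → July 9, 2060.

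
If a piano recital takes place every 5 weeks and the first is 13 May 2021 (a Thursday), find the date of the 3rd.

22 July 2021

The 3rd occurrence is 2 intervals after the first: 2 × 35 = 70 days after 13 May 2021.
May has 31 days — 18 days to the end of May leaves 52.
June has 30 days (22 left).
22 days into July → 22 July 2021.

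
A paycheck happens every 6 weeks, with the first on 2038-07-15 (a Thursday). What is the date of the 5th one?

The 5th occurrence is 4 intervals after the first: 4 × 42 = 168 days after 2038-07-15.
July has 31 days — 16 days to the end of July leaves 152.
August has 31 days (121 left).
September has 30 days (91 left).
October has 31 days (60 left).
November has 30 days (30 left).
30 days into December → 2038-12-30.

2038-12-30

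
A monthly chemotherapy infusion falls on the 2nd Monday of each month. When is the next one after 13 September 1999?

11 October 1999

September 1999 starts on a Wednesday; its first Monday is the 6th, so the 2nd Monday is the 13th — 13 September 1999.
That is not after 13 September 1999, so look at October 1999.
October 1999 starts on a Friday; its first Monday is the 4th, so the 2nd Monday is the 11th — 11 October 1999.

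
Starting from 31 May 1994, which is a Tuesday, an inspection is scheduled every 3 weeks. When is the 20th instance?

The 20th occurrence is 19 intervals after the first: 19 × 21 = 399 days after 31 May 1994.
May has 31 days — 0 days to the end of May leaves 399.
June has 30 days (369 left).
July has 31 days (338 left).
August has 31 days (307 left).
September has 30 days (277 left).
October has 31 days (246 left).
November has 30 days (216 left).
December has 31 days (185 left).
January has 31 days (154 left).
February has 28 days (126 left).
March has 31 days (95 left).
April has 30 days (65 left).
May has 31 days (34 left).
June has 30 days (4 left).
4 days into July → 4 July 1995.

4 July 1995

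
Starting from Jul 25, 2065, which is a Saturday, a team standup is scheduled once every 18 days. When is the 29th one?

The 29th occurrence is 28 intervals after the first: 28 × 18 = 504 days after Jul 25, 2065.
Jul has 31 days — 6 days to the end of Jul leaves 498.
From end of Jul to end of 2065 is 153 days (345 left).
Jan has 31 days (314 left).
Feb has 28 days (286 left).
Mar has 31 days (255 left).
Apr has 30 days (225 left).
May has 31 days (194 left).
Jun has 30 days (164 left).
Jul has 31 days (133 left).
Aug has 31 days (102 left).
Sep has 30 days (72 left).
Oct has 31 days (41 left).
Nov has 30 days (11 left).
11 days into Dec → Dec 11, 2066.

Dec 11, 2066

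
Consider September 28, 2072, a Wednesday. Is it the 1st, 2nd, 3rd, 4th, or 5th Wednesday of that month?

Day 28 falls in week ⌈28/7⌉ of the month.
Days 1–7 hold the 1st Wednesday, 8–14 the 2nd, 15–21 the 3rd, 22–28 the 4th, 29–31 the 5th.
28 is in the range for the 4th.

4th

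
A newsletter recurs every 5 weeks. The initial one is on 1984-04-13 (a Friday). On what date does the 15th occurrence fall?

1985-08-16

The 15th occurrence is 14 intervals after the first: 14 × 35 = 490 days after 1984-04-13.
April has 30 days — 17 days to the end of April leaves 473.
From end of April to end of 1984 is 245 days (228 left).
January has 31 days (197 left).
February has 28 days (169 left).
March has 31 days (138 left).
April has 30 days (108 left).
May has 31 days (77 left).
June has 30 days (47 left).
July has 31 days (16 left).
16 days into August → 1985-08-16.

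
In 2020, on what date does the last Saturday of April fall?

The first Saturday of April 2020 is April 4.
April 2020 has 30 days. Adding weeks: 4, 11, 18, 25 — the last one ≤ 30 is the 25th.

25 April 2020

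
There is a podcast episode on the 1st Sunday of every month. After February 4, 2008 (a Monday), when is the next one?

February 2008 starts on a Friday, so its 1st Sunday is February 3, 2008 (2 days in).
That is not after February 4, 2008, so look at March 2008.
March 2008 starts on a Saturday, so its 1st Sunday is March 2, 2008 (1 day in).

March 2, 2008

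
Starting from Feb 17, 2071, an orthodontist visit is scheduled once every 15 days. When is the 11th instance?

The 11th occurrence is 10 intervals after the first: 10 × 15 = 150 days after Feb 17, 2071.
Feb has 28 days — 11 days to the end of Feb leaves 139.
Mar has 31 days (108 left).
Apr has 30 days (78 left).
May has 31 days (47 left).
Jun has 30 days (17 left).
17 days into Jul → Jul 17, 2071.

Jul 17, 2071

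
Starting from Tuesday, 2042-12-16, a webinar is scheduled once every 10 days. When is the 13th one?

2043-04-15

The 13th occurrence is 12 intervals after the first: 12 × 10 = 120 days after 2042-12-16.
December has 31 days — 15 days to the end of December leaves 105.
January has 31 days (74 left).
February has 28 days (46 left).
March has 31 days (15 left).
15 days into April → 2043-04-15.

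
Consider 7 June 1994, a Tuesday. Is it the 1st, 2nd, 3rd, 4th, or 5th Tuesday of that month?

Day 7 falls in week ⌈7/7⌉ of the month.
Days 1–7 hold the 1st Tuesday, 8–14 the 2nd, 15–21 the 3rd, 22–28 the 4th, 29–31 the 5th.
7 is in the range for the 1st.

1st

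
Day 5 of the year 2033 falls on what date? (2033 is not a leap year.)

5 into January → January 5.

January 5, 2033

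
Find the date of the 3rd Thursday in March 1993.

March 18, 1993

The first Thursday of March 1993 is March 4.
The 3rd Thursday is 2 weeks later: 4 + 14 = 18.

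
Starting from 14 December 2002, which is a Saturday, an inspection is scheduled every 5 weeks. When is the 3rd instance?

The 3rd occurrence is 2 intervals after the first: 2 × 35 = 70 days after 14 December 2002.
December has 31 days — 17 days to the end of December leaves 53.
January has 31 days (22 left).
22 days into February → 22 February 2003.

22 February 2003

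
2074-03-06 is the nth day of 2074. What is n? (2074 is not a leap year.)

Days in months before March: 31 + 28 = 59.
Plus 6 days into March → day 65.

65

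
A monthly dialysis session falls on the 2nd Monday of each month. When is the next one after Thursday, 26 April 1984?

14 May 1984

April 1984 starts on a Sunday; its first Monday is the 2nd, so the 2nd Monday is the 9th — 9 April 1984.
That is not after 26 April 1984, so look at May 1984.
May 1984 starts on a Tuesday; its first Monday is the 7th, so the 2nd Monday is the 14th — 14 May 1984.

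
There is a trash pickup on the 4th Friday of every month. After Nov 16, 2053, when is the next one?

Nov 28, 2053

Nov 2053 starts on a Saturday; its first Friday is the 7th, so the 4th Friday is the 28th — Nov 28, 2053.
Nov 28, 2053 is after Nov 16, 2053, so that is the next one.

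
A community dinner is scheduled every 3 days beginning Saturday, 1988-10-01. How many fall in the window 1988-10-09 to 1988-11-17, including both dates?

Occurrences land 3·i days after 1988-10-01 for i = 0, 1, 2, …
1988-10-09 is 8 days after the start; 8 ÷ 3 = 2 remainder 2; since the remainder is 2, round up to i = 3. First occurrence in the window: #4 on 1988-10-10 (3×3 = 9 days in).
1988-11-17 is 47 days after the start; 47 ÷ 3 = 15 remainder 2. Last occurrence in the window: #16 on 1988-11-15.
Occurrences #4 through #16: 13 in total.

13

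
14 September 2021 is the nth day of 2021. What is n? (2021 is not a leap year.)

Days in months before September: 31 + 28 + 31 + 30 + 31 + 30 + 31 + 31 = 243.
Plus 14 days into September → day 257.

257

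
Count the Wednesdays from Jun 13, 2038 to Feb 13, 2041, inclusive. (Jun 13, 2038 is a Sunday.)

140

Jun 13, 2038 is a Sunday; the first Wednesday on or after it is Jun 16, 2038 (3 days later).
From Jun 16, 2038 to Feb 13, 2041: 198 + 365 + 366 + 44 = 973 days (rest of 2038, 2039, 2040, to Feb 13, 2041 in 2041).
973 ÷ 7 = 139 full weeks with remainder 0, so 139 more Wednesdays after the first → 140.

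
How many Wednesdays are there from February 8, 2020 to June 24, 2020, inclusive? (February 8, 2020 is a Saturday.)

20

February 8, 2020 is a Saturday; the first Wednesday on or after it is February 12, 2020 (4 days later).
From February 12, 2020 to June 24, 2020: 17 + 31 + 30 + 31 + 24 = 133 days (rest of February, March, April, May, June).
133 ÷ 7 = 19 full weeks with remainder 0, so 19 more Wednesdays after the first → 20.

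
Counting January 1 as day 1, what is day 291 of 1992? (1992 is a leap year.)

October 17, 1992

January has 31 days (291 − 31 = 260 remain).
February has 29 days (260 − 29 = 231 remain).
March has 31 days (231 − 31 = 200 remain).
April has 30 days (200 − 30 = 170 remain).
May has 31 days (170 − 31 = 139 remain).
June has 30 days (139 − 30 = 109 remain).
July has 31 days (109 − 31 = 78 remain).
August has 31 days (78 − 31 = 47 remain).
September has 30 days (47 − 30 = 17 remain).
17 into October → October 17.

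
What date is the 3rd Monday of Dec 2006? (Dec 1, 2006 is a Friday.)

Dec 18, 2006

Dec 2006 begins on a Friday, so the first Monday is Dec 4 (3 days later).
The 3rd Monday is 2 weeks later: 4 + 14 = 18.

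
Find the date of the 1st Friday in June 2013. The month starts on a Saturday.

June 2013 begins on a Saturday, so the first Friday is June 7 (6 days later).

June 7, 2013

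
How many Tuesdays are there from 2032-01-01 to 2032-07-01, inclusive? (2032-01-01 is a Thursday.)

2032-01-01 is a Thursday; the first Tuesday on or after it is 2032-01-06 (5 days later).
From 2032-01-06 to 2032-07-01: 25 + 29 + 31 + 30 + 31 + 30 + 1 = 177 days (rest of January, February, March, April, May, June, July).
177 ÷ 7 = 25 full weeks with remainder 2, so 25 more Tuesdays after the first → 26.

26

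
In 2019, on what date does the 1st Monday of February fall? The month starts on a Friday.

February 2019 begins on a Friday, so the first Monday is February 4 (3 days later).

February 4, 2019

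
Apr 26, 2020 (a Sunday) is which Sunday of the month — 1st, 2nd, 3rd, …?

Day 26 falls in week ⌈26/7⌉ of the month.
Days 1–7 hold the 1st Sunday, 8–14 the 2nd, 15–21 the 3rd, 22–28 the 4th, 29–31 the 5th.
26 is in the range for the 4th.

4th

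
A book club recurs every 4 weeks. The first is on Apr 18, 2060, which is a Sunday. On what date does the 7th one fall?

The 7th occurrence is 6 intervals after the first: 6 × 28 = 168 days after Apr 18, 2060.
Apr has 30 days — 12 days to the end of Apr leaves 156.
May has 31 days (125 left).
Jun has 30 days (95 left).
Jul has 31 days (64 left).
Aug has 31 days (33 left).
Sep has 30 days (3 left).
3 days into Oct → Oct 3, 2060.

Oct 3, 2060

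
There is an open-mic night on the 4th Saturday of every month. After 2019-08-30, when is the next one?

August 2019 starts on a Thursday; its first Saturday is the 3rd, so the 4th Saturday is the 24th — 2019-08-24.
That is not after 2019-08-30, so look at September 2019.
September 2019 starts on a Sunday; its first Saturday is the 7th, so the 4th Saturday is the 28th — 2019-09-28.

2019-09-28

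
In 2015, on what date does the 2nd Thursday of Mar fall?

The first Thursday of Mar 2015 is Mar 5.
The 2nd Thursday is 1 weeks later: 5 + 7 = 12.

Mar 12, 2015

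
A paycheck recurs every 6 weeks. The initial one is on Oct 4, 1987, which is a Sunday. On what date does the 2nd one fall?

The 2nd occurrence is 1 interval after the first: 1 × 42 = 42 days after Oct 4, 1987.
Oct has 31 days — 27 days to the end of Oct leaves 15.
15 days into Nov → Nov 15, 1987.

Nov 15, 1987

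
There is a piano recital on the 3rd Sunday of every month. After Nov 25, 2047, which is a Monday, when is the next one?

Dec 15, 2047

Nov 2047 starts on a Friday; its first Sunday is the 3rd, so the 3rd Sunday is the 17th — Nov 17, 2047.
That is not after Nov 25, 2047, so look at Dec 2047.
Dec 2047 starts on a Sunday; its first Sunday is the 1st, so the 3rd Sunday is the 15th — Dec 15, 2047.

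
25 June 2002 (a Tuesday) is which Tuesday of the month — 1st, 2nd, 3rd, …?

Day 25 falls in week ⌈25/7⌉ of the month.
Days 1–7 hold the 1st Tuesday, 8–14 the 2nd, 15–21 the 3rd, 22–28 the 4th, 29–31 the 5th.
25 is in the range for the 4th.

4th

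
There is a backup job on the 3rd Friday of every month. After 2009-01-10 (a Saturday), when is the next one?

January 2009 starts on a Thursday; its first Friday is the 2nd, so the 3rd Friday is the 16th — 2009-01-16.
2009-01-16 is after 2009-01-10, so that is the next one.

2009-01-16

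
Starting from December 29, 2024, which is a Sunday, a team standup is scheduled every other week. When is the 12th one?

The 12th occurrence is 11 intervals after the first: 11 × 14 = 154 days after December 29, 2024.
December has 31 days — 2 days to the end of December leaves 152.
January has 31 days (121 left).
February has 28 days (93 left).
March has 31 days (62 left).
April has 30 days (32 left).
May has 31 days (1 left).
1 day into June → June 1, 2025.

June 1, 2025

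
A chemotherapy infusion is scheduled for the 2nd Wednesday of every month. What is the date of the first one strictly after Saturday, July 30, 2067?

July 2067 starts on a Friday; its first Wednesday is the 6th, so the 2nd Wednesday is the 13th — July 13, 2067.
That is not after July 30, 2067, so look at August 2067.
August 2067 starts on a Monday; its first Wednesday is the 3rd, so the 2nd Wednesday is the 10th — August 10, 2067.

August 10, 2067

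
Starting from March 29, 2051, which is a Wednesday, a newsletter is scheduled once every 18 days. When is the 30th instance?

The 30th occurrence is 29 intervals after the first: 29 × 18 = 522 days after March 29, 2051.
March has 31 days — 2 days to the end of March leaves 520.
From end of March to end of 2051 is 275 days (245 left).
January has 31 days (214 left).
February has 29 days (185 left).
March has 31 days (154 left).
April has 30 days (124 left).
May has 31 days (93 left).
June has 30 days (63 left).
July has 31 days (32 left).
August has 31 days (1 left).
1 day into September → September 1, 2052.

September 1, 2052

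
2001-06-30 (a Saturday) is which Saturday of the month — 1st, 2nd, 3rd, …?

Day 30 falls in week ⌈30/7⌉ of the month.
Days 1–7 hold the 1st Saturday, 8–14 the 2nd, 15–21 the 3rd, 22–28 the 4th, 29–31 the 5th.
30 is in the range for the 5th.

5th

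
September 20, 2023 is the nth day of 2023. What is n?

Days in months before September: 31 + 28 + 31 + 30 + 31 + 30 + 31 + 31 = 243.
Plus 20 days into September → day 263.

263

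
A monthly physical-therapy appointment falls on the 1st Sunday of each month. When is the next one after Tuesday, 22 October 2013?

3 November 2013

October 2013 starts on a Tuesday, so its 1st Sunday is 6 October 2013 (5 days in).
That is not after 22 October 2013, so look at November 2013.
November 2013 starts on a Friday, so its 1st Sunday is 3 November 2013 (2 days in).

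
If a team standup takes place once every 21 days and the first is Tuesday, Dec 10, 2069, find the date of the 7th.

The 7th occurrence is 6 intervals after the first: 6 × 21 = 126 days after Dec 10, 2069.
Dec has 31 days — 21 days to the end of Dec leaves 105.
Jan has 31 days (74 left).
Feb has 28 days (46 left).
Mar has 31 days (15 left).
15 days into Apr → Apr 15, 2070.

Apr 15, 2070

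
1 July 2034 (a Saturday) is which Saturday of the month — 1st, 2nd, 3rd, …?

Day 1 falls in week ⌈1/7⌉ of the month.
Days 1–7 hold the 1st Saturday, 8–14 the 2nd, 15–21 the 3rd, 22–28 the 4th, 29–31 the 5th.
1 is in the range for the 1st.

1st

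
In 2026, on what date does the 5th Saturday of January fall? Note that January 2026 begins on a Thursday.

January 2026 begins on a Thursday, so the first Saturday is January 3 (2 days later).
The 5th Saturday is 4 weeks later: 3 + 28 = 31.

31 January 2026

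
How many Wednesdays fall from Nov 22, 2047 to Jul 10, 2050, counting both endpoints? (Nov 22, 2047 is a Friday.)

137

Nov 22, 2047 is a Friday; the first Wednesday on or after it is Nov 27, 2047 (5 days later).
From Nov 27, 2047 to Jul 10, 2050: 34 + 366 + 365 + 191 = 956 days (rest of 2047, 2048, 2049, to Jul 10, 2050 in 2050).
956 ÷ 7 = 136 full weeks with remainder 4, so 136 more Wednesdays after the first → 137.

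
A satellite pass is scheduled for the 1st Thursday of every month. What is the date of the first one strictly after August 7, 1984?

August 1984 starts on a Wednesday, so its 1st Thursday is August 2, 1984 (1 day in).
That is not after August 7, 1984, so look at September 1984.
September 1984 starts on a Saturday, so its 1st Thursday is September 6, 1984 (5 days in).

September 6, 1984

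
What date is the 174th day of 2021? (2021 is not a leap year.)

Jun 23, 2021

Jan has 31 days (174 − 31 = 143 remain).
Feb has 28 days (143 − 28 = 115 remain).
Mar has 31 days (115 − 31 = 84 remain).
Apr has 30 days (84 − 30 = 54 remain).
May has 31 days (54 − 31 = 23 remain).
23 into Jun → Jun 23.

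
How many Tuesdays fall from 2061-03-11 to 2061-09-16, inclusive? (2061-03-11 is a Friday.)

2061-03-11 is a Friday; the first Tuesday on or after it is 2061-03-15 (4 days later).
From 2061-03-15 to 2061-09-16: 16 + 30 + 31 + 30 + 31 + 31 + 16 = 185 days (rest of March, April, May, June, July, August, September).
185 ÷ 7 = 26 full weeks with remainder 3, so 26 more Tuesdays after the first → 27.

27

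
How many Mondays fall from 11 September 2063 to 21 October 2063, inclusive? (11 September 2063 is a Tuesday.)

11 September 2063 is a Tuesday; the first Monday on or after it is 17 September 2063 (6 days later).
From 17 September 2063 to 21 October 2063: 13 + 21 = 34 days (rest of September, October).
34 ÷ 7 = 4 full weeks with remainder 6, so 4 more Mondays after the first → 5.

5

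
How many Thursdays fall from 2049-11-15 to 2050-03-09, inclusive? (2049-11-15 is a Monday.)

16

2049-11-15 is a Monday; the first Thursday on or after it is 2049-11-18 (3 days later).
From 2049-11-18 to 2050-03-09: 12 + 31 + 31 + 28 + 9 = 111 days (rest of November, December, January, February, March).
111 ÷ 7 = 15 full weeks with remainder 6, so 15 more Thursdays after the first → 16.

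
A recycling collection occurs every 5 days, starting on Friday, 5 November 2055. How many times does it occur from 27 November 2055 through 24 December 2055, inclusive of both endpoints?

5

Occurrences land 5·i days after 5 November 2055 for i = 0, 1, 2, …
27 November 2055 is 22 days after the start; 22 ÷ 5 = 4 remainder 2; since the remainder is 2, round up to i = 5. First occurrence in the window: #6 on 30 November 2055 (5×5 = 25 days in).
24 December 2055 is 49 days after the start; 49 ÷ 5 = 9 remainder 4. Last occurrence in the window: #10 on 20 December 2055.
Occurrences #6 through #10: 5 in total.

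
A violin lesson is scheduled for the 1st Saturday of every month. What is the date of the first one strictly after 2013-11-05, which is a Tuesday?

November 2013 starts on a Friday, so its 1st Saturday is 2013-11-02 (1 day in).
That is not after 2013-11-05, so look at December 2013.
December 2013 starts on a Sunday, so its 1st Saturday is 2013-12-07 (6 days in).

2013-12-07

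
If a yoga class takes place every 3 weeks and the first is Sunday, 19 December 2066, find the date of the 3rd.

The 3rd occurrence is 2 intervals after the first: 2 × 21 = 42 days after 19 December 2066.
December has 31 days — 12 days to the end of December leaves 30.
30 days into January → 30 January 2067.

30 January 2067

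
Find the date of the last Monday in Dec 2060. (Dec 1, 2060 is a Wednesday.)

Dec 27, 2060

Dec 2060 begins on a Wednesday, so the first Monday is Dec 6 (5 days later).
Dec 2060 has 31 days. Adding weeks: 6, 13, 20, 27 — the last one ≤ 31 is the 27th.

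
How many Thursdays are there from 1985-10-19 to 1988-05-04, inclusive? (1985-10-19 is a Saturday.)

1985-10-19 is a Saturday; the first Thursday on or after it is 1985-10-24 (5 days later).
From 1985-10-24 to 1988-05-04: 68 + 365 + 365 + 125 = 923 days (rest of 1985, 1986, 1987, to 1988-05-04 in 1988).
923 ÷ 7 = 131 full weeks with remainder 6, so 131 more Thursdays after the first → 132.

132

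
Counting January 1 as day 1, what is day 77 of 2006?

January has 31 days (77 − 31 = 46 remain).
February has 28 days (46 − 28 = 18 remain).
18 into March → March 18.

March 18, 2006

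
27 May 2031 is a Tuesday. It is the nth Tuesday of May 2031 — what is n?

Day 27 falls in week ⌈27/7⌉ of the month.
Days 1–7 hold the 1st Tuesday, 8–14 the 2nd, 15–21 the 3rd, 22–28 the 4th, 29–31 the 5th.
27 is in the range for the 4th.

4th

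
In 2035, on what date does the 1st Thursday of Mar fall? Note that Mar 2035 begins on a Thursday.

Mar 2035 begins on a Thursday, so the first Thursday is Mar 1.

Mar 1, 2035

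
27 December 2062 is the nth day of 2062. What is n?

361

Days in months before December: 31 + 28 + 31 + 30 + 31 + 30 + 31 + 31 + 30 + 31 + 30 = 334.
Plus 27 days into December → day 361.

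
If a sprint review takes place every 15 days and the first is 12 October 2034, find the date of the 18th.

24 June 2035

The 18th occurrence is 17 intervals after the first: 17 × 15 = 255 days after 12 October 2034.
October has 31 days — 19 days to the end of October leaves 236.
November has 30 days (206 left).
December has 31 days (175 left).
January has 31 days (144 left).
February has 28 days (116 left).
March has 31 days (85 left).
April has 30 days (55 left).
May has 31 days (24 left).
24 days into June → 24 June 2035.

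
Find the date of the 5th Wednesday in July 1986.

1986-07-30

The first Wednesday of July 1986 is July 2.
The 5th Wednesday is 4 weeks later: 2 + 28 = 30.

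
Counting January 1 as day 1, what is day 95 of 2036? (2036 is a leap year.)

April 4, 2036

January has 31 days (95 − 31 = 64 remain).
February has 29 days (64 − 29 = 35 remain).
March has 31 days (35 − 31 = 4 remain).
4 into April → April 4.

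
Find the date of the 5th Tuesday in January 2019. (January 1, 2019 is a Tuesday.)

2019-01-29

January 2019 begins on a Tuesday, so the first Tuesday is January 1.
The 5th Tuesday is 4 weeks later: 1 + 28 = 29.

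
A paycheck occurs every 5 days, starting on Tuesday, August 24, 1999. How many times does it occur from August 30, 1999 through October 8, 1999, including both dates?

8

Occurrences land 5·i days after August 24, 1999 for i = 0, 1, 2, …
August 30, 1999 is 6 days after the start; 6 ÷ 5 = 1 remainder 1; since the remainder is 1, round up to i = 2. First occurrence in the window: #3 on September 3, 1999 (2×5 = 10 days in).
October 8, 1999 is 45 days after the start; 45 ÷ 5 = 9 remainder 0. Last occurrence in the window: #10 on October 8, 1999.
Occurrences #3 through #10: 8 in total.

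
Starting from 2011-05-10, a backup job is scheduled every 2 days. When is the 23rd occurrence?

2011-06-23

The 23rd occurrence is 22 intervals after the first: 22 × 2 = 44 days after 2011-05-10.
May has 31 days — 21 days to the end of May leaves 23.
23 days into June → 2011-06-23.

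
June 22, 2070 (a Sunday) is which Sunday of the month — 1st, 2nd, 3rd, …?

Day 22 falls in week ⌈22/7⌉ of the month.
Days 1–7 hold the 1st Sunday, 8–14 the 2nd, 15–21 the 3rd, 22–28 the 4th, 29–31 the 5th.
22 is in the range for the 4th.

4th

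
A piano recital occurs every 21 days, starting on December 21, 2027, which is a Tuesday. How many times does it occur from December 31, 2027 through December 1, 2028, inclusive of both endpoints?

Occurrences land 21·i days after December 21, 2027 for i = 0, 1, 2, …
December 31, 2027 is 10 days after the start; 10 ÷ 21 = 0 remainder 10; since the remainder is 10, round up to i = 1. First occurrence in the window: #2 on January 11, 2028 (1×21 = 21 days in).
December 1, 2028 is 346 days after the start; 346 ÷ 21 = 16 remainder 10. Last occurrence in the window: #17 on November 21, 2028.
Occurrences #2 through #17: 16 in total.

16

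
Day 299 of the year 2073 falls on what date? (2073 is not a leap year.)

January has 31 days (299 − 31 = 268 remain).
February has 28 days (268 − 28 = 240 remain).
March has 31 days (240 − 31 = 209 remain).
April has 30 days (209 − 30 = 179 remain).
May has 31 days (179 − 31 = 148 remain).
June has 30 days (148 − 30 = 118 remain).
July has 31 days (118 − 31 = 87 remain).
August has 31 days (87 − 31 = 56 remain).
September has 30 days (56 − 30 = 26 remain).
26 into October → October 26.

26 October 2073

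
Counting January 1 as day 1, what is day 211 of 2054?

July 30, 2054

January has 31 days (211 − 31 = 180 remain).
February has 28 days (180 − 28 = 152 remain).
March has 31 days (152 − 31 = 121 remain).
April has 30 days (121 − 30 = 91 remain).
May has 31 days (91 − 31 = 60 remain).
June has 30 days (60 − 30 = 30 remain).
30 into July → July 30.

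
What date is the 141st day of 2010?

January has 31 days (141 − 31 = 110 remain).
February has 28 days (110 − 28 = 82 remain).
March has 31 days (82 − 31 = 51 remain).
April has 30 days (51 − 30 = 21 remain).
21 into May → May 21.

2010-05-21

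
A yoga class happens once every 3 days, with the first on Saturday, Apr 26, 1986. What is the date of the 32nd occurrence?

Jul 28, 1986

The 32nd occurrence is 31 intervals after the first: 31 × 3 = 93 days after Apr 26, 1986.
Apr has 30 days — 4 days to the end of Apr leaves 89.
May has 31 days (58 left).
Jun has 30 days (28 left).
28 days into Jul → Jul 28, 1986.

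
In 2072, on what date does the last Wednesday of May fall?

May 2072 begins on a Sunday, so the first Wednesday is May 4 (3 days later).
May 2072 has 31 days. Adding weeks: 4, 11, 18, 25 — the last one ≤ 31 is the 25th.

25 May 2072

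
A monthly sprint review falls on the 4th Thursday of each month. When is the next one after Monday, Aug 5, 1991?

Aug 22, 1991

Aug 1991 starts on a Thursday; its first Thursday is the 1st, so the 4th Thursday is the 22nd — Aug 22, 1991.
Aug 22, 1991 is after Aug 5, 1991, so that is the next one.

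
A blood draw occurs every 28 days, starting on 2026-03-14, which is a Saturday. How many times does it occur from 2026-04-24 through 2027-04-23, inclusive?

Occurrences land 28·i days after 2026-03-14 for i = 0, 1, 2, …
2026-04-24 is 41 days after the start; 41 ÷ 28 = 1 remainder 13; since the remainder is 13, round up to i = 2. First occurrence in the window: #3 on 2026-05-09 (2×28 = 56 days in).
2027-04-23 is 405 days after the start; 405 ÷ 28 = 14 remainder 13. Last occurrence in the window: #15 on 2027-04-10.
Occurrences #3 through #15: 13 in total.

13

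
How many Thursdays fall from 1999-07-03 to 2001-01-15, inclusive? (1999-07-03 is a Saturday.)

80

1999-07-03 is a Saturday; the first Thursday on or after it is 1999-07-08 (5 days later).
From 1999-07-08 to 2001-01-15: 176 + 366 + 15 = 557 days (rest of 1999, 2000, to 2001-01-15 in 2001).
557 ÷ 7 = 79 full weeks with remainder 4, so 79 more Thursdays after the first → 80.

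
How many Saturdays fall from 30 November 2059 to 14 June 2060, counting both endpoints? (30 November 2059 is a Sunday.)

28

30 November 2059 is a Sunday; the first Saturday on or after it is 6 December 2059 (6 days later).
From 6 December 2059 to 14 June 2060: 25 + 31 + 29 + 31 + 30 + 31 + 14 = 191 days (rest of December, January, February, March, April, May, June).
191 ÷ 7 = 27 full weeks with remainder 2, so 27 more Saturdays after the first → 28.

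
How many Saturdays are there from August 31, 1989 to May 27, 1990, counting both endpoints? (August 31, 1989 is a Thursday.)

39

August 31, 1989 is a Thursday; the first Saturday on or after it is September 2, 1989 (2 days later).
From September 2, 1989 to May 27, 1990: 28 + 31 + 30 + 31 + 31 + 28 + 31 + 30 + 27 = 267 days (rest of September, October, November, December, January, February, March, April, May).
267 ÷ 7 = 38 full weeks with remainder 1, so 38 more Saturdays after the first → 39.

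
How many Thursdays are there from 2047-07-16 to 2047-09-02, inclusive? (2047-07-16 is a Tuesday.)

2047-07-16 is a Tuesday; the first Thursday on or after it is 2047-07-18 (2 days later).
From 2047-07-18 to 2047-09-02: 13 + 31 + 2 = 46 days (rest of July, August, September).
46 ÷ 7 = 6 full weeks with remainder 4, so 6 more Thursdays after the first → 7.

7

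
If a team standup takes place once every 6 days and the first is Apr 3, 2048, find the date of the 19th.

The 19th occurrence is 18 intervals after the first: 18 × 6 = 108 days after Apr 3, 2048.
Apr has 30 days — 27 days to the end of Apr leaves 81.
May has 31 days (50 left).
Jun has 30 days (20 left).
20 days into Jul → Jul 20, 2048.

Jul 20, 2048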